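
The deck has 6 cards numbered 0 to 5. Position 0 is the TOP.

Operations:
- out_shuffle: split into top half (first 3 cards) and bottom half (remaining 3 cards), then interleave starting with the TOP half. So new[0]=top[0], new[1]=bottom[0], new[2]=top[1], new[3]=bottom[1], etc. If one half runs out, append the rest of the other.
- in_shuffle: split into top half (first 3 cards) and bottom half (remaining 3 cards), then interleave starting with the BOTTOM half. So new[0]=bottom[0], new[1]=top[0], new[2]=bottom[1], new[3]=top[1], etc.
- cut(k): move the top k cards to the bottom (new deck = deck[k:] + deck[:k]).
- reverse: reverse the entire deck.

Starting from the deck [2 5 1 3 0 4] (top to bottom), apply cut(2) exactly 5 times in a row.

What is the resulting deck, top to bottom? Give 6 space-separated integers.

After op 1 (cut(2)): [1 3 0 4 2 5]
After op 2 (cut(2)): [0 4 2 5 1 3]
After op 3 (cut(2)): [2 5 1 3 0 4]
After op 4 (cut(2)): [1 3 0 4 2 5]
After op 5 (cut(2)): [0 4 2 5 1 3]

Answer: 0 4 2 5 1 3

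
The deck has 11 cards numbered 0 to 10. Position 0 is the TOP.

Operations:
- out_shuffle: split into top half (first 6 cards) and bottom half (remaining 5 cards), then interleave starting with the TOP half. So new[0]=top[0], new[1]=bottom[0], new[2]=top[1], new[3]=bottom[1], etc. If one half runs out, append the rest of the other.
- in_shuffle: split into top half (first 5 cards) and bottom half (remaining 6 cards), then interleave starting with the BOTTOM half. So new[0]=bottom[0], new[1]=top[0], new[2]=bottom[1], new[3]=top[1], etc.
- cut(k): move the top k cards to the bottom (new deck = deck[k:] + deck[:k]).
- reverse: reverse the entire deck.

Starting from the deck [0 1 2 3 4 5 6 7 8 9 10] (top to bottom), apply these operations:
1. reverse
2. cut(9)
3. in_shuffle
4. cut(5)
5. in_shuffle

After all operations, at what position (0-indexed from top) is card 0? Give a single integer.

After op 1 (reverse): [10 9 8 7 6 5 4 3 2 1 0]
After op 2 (cut(9)): [1 0 10 9 8 7 6 5 4 3 2]
After op 3 (in_shuffle): [7 1 6 0 5 10 4 9 3 8 2]
After op 4 (cut(5)): [10 4 9 3 8 2 7 1 6 0 5]
After op 5 (in_shuffle): [2 10 7 4 1 9 6 3 0 8 5]
Card 0 is at position 8.

Answer: 8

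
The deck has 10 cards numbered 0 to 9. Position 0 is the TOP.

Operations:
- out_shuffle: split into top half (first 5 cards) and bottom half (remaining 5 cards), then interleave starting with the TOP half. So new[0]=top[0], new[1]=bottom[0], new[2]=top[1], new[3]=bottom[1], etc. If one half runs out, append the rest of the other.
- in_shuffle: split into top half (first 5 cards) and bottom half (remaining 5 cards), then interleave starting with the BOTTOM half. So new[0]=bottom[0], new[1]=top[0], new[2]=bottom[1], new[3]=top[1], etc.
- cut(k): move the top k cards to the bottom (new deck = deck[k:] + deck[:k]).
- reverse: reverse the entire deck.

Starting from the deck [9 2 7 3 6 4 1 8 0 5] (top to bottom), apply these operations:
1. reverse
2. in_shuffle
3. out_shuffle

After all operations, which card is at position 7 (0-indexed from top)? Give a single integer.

Answer: 9

Derivation:
After op 1 (reverse): [5 0 8 1 4 6 3 7 2 9]
After op 2 (in_shuffle): [6 5 3 0 7 8 2 1 9 4]
After op 3 (out_shuffle): [6 8 5 2 3 1 0 9 7 4]
Position 7: card 9.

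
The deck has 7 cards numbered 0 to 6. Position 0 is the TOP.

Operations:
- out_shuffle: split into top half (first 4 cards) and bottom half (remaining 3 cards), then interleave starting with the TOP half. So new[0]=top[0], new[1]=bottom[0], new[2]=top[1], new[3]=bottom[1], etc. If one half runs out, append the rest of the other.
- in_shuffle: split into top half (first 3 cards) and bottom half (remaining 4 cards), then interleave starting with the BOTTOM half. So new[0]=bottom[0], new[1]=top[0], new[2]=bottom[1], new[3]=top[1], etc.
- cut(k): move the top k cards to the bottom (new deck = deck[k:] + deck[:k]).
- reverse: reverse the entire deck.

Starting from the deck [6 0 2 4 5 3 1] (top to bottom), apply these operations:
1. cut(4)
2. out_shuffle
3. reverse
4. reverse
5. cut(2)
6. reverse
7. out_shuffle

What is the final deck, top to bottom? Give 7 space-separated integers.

Answer: 0 1 5 2 6 3 4

Derivation:
After op 1 (cut(4)): [5 3 1 6 0 2 4]
After op 2 (out_shuffle): [5 0 3 2 1 4 6]
After op 3 (reverse): [6 4 1 2 3 0 5]
After op 4 (reverse): [5 0 3 2 1 4 6]
After op 5 (cut(2)): [3 2 1 4 6 5 0]
After op 6 (reverse): [0 5 6 4 1 2 3]
After op 7 (out_shuffle): [0 1 5 2 6 3 4]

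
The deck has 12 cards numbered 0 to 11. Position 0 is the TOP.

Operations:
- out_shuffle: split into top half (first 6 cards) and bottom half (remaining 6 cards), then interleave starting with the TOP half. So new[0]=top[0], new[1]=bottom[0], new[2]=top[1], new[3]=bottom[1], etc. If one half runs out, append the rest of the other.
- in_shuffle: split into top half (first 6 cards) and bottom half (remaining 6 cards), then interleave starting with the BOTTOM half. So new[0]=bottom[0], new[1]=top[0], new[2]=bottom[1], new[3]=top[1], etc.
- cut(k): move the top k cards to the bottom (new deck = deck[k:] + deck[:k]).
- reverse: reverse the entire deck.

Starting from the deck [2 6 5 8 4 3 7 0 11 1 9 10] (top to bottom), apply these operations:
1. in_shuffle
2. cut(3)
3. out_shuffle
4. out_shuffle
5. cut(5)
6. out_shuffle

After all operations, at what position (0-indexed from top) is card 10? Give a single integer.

Answer: 2

Derivation:
After op 1 (in_shuffle): [7 2 0 6 11 5 1 8 9 4 10 3]
After op 2 (cut(3)): [6 11 5 1 8 9 4 10 3 7 2 0]
After op 3 (out_shuffle): [6 4 11 10 5 3 1 7 8 2 9 0]
After op 4 (out_shuffle): [6 1 4 7 11 8 10 2 5 9 3 0]
After op 5 (cut(5)): [8 10 2 5 9 3 0 6 1 4 7 11]
After op 6 (out_shuffle): [8 0 10 6 2 1 5 4 9 7 3 11]
Card 10 is at position 2.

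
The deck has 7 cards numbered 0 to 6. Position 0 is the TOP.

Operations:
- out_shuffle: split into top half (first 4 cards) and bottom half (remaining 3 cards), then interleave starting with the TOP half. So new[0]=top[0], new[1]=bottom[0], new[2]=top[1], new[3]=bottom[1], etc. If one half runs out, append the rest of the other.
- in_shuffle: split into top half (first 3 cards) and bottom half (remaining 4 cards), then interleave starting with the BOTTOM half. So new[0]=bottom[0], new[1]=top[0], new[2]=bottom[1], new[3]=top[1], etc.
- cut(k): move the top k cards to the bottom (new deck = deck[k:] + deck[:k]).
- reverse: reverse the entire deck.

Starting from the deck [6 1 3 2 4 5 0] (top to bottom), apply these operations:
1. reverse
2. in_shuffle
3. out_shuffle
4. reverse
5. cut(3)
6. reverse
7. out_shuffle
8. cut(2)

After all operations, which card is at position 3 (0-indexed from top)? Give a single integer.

Answer: 4

Derivation:
After op 1 (reverse): [0 5 4 2 3 1 6]
After op 2 (in_shuffle): [2 0 3 5 1 4 6]
After op 3 (out_shuffle): [2 1 0 4 3 6 5]
After op 4 (reverse): [5 6 3 4 0 1 2]
After op 5 (cut(3)): [4 0 1 2 5 6 3]
After op 6 (reverse): [3 6 5 2 1 0 4]
After op 7 (out_shuffle): [3 1 6 0 5 4 2]
After op 8 (cut(2)): [6 0 5 4 2 3 1]
Position 3: card 4.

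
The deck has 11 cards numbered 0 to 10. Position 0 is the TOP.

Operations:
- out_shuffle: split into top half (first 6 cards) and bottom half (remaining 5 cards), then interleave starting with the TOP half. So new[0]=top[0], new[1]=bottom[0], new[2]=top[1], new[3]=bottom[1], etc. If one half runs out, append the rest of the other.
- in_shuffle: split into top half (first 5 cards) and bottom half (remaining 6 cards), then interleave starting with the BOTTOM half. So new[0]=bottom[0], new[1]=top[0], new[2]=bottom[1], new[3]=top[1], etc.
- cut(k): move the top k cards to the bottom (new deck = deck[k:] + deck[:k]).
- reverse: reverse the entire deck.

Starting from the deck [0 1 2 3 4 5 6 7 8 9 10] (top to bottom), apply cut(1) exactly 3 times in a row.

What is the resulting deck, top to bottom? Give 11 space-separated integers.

Answer: 3 4 5 6 7 8 9 10 0 1 2

Derivation:
After op 1 (cut(1)): [1 2 3 4 5 6 7 8 9 10 0]
After op 2 (cut(1)): [2 3 4 5 6 7 8 9 10 0 1]
After op 3 (cut(1)): [3 4 5 6 7 8 9 10 0 1 2]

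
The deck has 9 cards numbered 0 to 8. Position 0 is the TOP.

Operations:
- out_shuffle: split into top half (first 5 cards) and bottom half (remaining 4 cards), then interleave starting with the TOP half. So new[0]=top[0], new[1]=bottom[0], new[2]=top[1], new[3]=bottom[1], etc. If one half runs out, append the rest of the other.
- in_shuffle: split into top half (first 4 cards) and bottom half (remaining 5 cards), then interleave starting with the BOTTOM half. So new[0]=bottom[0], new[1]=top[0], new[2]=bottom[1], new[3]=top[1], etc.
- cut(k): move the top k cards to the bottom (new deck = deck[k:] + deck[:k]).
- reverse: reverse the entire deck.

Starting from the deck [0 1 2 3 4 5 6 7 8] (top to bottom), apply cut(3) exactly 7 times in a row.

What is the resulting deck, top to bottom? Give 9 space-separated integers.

After op 1 (cut(3)): [3 4 5 6 7 8 0 1 2]
After op 2 (cut(3)): [6 7 8 0 1 2 3 4 5]
After op 3 (cut(3)): [0 1 2 3 4 5 6 7 8]
After op 4 (cut(3)): [3 4 5 6 7 8 0 1 2]
After op 5 (cut(3)): [6 7 8 0 1 2 3 4 5]
After op 6 (cut(3)): [0 1 2 3 4 5 6 7 8]
After op 7 (cut(3)): [3 4 5 6 7 8 0 1 2]

Answer: 3 4 5 6 7 8 0 1 2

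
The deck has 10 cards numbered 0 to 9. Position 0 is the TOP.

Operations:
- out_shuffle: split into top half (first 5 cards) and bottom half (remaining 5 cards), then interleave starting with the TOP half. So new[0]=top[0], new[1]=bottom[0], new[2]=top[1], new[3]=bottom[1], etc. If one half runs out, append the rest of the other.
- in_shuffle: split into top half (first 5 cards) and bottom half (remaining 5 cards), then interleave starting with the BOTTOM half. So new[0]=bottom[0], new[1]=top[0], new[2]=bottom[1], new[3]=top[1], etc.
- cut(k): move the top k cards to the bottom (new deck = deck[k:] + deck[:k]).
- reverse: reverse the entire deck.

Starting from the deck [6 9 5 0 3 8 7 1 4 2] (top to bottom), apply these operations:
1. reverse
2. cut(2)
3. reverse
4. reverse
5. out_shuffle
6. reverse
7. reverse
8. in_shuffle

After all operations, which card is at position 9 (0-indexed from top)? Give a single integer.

After op 1 (reverse): [2 4 1 7 8 3 0 5 9 6]
After op 2 (cut(2)): [1 7 8 3 0 5 9 6 2 4]
After op 3 (reverse): [4 2 6 9 5 0 3 8 7 1]
After op 4 (reverse): [1 7 8 3 0 5 9 6 2 4]
After op 5 (out_shuffle): [1 5 7 9 8 6 3 2 0 4]
After op 6 (reverse): [4 0 2 3 6 8 9 7 5 1]
After op 7 (reverse): [1 5 7 9 8 6 3 2 0 4]
After op 8 (in_shuffle): [6 1 3 5 2 7 0 9 4 8]
Position 9: card 8.

Answer: 8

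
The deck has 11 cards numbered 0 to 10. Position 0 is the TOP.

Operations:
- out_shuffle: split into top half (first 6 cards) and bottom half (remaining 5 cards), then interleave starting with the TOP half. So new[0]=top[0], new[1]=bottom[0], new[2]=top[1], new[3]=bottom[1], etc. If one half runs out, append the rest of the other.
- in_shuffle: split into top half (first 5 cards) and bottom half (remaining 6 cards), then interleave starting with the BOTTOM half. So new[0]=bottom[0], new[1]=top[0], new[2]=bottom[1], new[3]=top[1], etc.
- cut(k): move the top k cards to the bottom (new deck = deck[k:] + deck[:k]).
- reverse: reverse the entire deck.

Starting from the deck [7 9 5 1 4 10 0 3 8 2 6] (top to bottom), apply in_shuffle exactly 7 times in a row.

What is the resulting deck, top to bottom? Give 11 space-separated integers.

After op 1 (in_shuffle): [10 7 0 9 3 5 8 1 2 4 6]
After op 2 (in_shuffle): [5 10 8 7 1 0 2 9 4 3 6]
After op 3 (in_shuffle): [0 5 2 10 9 8 4 7 3 1 6]
After op 4 (in_shuffle): [8 0 4 5 7 2 3 10 1 9 6]
After op 5 (in_shuffle): [2 8 3 0 10 4 1 5 9 7 6]
After op 6 (in_shuffle): [4 2 1 8 5 3 9 0 7 10 6]
After op 7 (in_shuffle): [3 4 9 2 0 1 7 8 10 5 6]

Answer: 3 4 9 2 0 1 7 8 10 5 6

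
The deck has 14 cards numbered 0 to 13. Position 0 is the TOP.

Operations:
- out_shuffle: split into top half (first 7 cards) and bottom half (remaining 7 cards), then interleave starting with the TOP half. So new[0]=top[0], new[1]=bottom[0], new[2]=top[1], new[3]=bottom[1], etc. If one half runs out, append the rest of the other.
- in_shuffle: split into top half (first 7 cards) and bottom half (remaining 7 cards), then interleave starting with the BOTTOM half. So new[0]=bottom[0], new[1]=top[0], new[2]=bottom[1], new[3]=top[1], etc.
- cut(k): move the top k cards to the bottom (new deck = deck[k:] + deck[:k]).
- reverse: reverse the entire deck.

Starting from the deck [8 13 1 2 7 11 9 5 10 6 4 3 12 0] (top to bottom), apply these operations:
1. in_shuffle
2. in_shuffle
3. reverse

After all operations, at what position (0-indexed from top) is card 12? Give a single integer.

After op 1 (in_shuffle): [5 8 10 13 6 1 4 2 3 7 12 11 0 9]
After op 2 (in_shuffle): [2 5 3 8 7 10 12 13 11 6 0 1 9 4]
After op 3 (reverse): [4 9 1 0 6 11 13 12 10 7 8 3 5 2]
Card 12 is at position 7.

Answer: 7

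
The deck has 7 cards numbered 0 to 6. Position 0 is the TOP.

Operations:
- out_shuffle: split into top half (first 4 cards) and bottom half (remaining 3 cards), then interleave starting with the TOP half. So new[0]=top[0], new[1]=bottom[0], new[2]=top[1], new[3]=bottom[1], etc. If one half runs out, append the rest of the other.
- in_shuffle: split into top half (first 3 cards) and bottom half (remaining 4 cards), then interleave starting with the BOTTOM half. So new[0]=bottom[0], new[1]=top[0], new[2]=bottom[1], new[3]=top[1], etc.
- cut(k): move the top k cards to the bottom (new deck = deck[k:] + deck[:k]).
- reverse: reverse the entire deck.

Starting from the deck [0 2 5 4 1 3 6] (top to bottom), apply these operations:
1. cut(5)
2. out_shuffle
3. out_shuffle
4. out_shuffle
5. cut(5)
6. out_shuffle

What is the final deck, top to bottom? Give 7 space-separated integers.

After op 1 (cut(5)): [3 6 0 2 5 4 1]
After op 2 (out_shuffle): [3 5 6 4 0 1 2]
After op 3 (out_shuffle): [3 0 5 1 6 2 4]
After op 4 (out_shuffle): [3 6 0 2 5 4 1]
After op 5 (cut(5)): [4 1 3 6 0 2 5]
After op 6 (out_shuffle): [4 0 1 2 3 5 6]

Answer: 4 0 1 2 3 5 6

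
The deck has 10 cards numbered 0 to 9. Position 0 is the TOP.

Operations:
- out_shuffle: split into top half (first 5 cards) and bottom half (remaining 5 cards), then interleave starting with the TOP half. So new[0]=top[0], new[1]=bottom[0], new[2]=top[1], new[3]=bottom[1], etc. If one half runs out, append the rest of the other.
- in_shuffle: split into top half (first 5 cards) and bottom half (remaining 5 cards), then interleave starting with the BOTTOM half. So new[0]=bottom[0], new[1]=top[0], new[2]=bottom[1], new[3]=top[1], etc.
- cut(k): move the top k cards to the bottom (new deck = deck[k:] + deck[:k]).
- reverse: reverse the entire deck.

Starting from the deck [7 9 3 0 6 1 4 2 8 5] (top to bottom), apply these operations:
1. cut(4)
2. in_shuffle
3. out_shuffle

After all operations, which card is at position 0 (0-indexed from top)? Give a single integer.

Answer: 5

Derivation:
After op 1 (cut(4)): [6 1 4 2 8 5 7 9 3 0]
After op 2 (in_shuffle): [5 6 7 1 9 4 3 2 0 8]
After op 3 (out_shuffle): [5 4 6 3 7 2 1 0 9 8]
Position 0: card 5.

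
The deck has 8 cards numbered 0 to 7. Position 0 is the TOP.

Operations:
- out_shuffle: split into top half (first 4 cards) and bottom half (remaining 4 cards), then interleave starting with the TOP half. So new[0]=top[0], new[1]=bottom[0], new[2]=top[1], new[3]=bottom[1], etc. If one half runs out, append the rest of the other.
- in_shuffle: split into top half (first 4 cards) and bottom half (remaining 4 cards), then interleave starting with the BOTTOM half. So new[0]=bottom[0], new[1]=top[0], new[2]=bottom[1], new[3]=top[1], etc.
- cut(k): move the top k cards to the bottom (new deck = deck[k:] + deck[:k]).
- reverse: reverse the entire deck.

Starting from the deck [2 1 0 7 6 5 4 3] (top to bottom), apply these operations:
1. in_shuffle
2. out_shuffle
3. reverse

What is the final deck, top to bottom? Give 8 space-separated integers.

After op 1 (in_shuffle): [6 2 5 1 4 0 3 7]
After op 2 (out_shuffle): [6 4 2 0 5 3 1 7]
After op 3 (reverse): [7 1 3 5 0 2 4 6]

Answer: 7 1 3 5 0 2 4 6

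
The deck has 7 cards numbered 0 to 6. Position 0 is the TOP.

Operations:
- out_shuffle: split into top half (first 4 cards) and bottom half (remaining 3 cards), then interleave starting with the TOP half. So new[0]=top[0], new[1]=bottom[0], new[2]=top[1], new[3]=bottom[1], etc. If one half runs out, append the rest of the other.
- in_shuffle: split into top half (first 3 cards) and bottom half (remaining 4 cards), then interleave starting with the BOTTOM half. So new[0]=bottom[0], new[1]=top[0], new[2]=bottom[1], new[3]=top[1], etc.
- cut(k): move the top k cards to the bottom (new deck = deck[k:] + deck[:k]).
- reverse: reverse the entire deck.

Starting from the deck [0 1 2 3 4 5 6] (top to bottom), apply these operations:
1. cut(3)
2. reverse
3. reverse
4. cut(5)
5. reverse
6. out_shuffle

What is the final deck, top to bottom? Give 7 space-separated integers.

Answer: 0 3 6 2 5 1 4

Derivation:
After op 1 (cut(3)): [3 4 5 6 0 1 2]
After op 2 (reverse): [2 1 0 6 5 4 3]
After op 3 (reverse): [3 4 5 6 0 1 2]
After op 4 (cut(5)): [1 2 3 4 5 6 0]
After op 5 (reverse): [0 6 5 4 3 2 1]
After op 6 (out_shuffle): [0 3 6 2 5 1 4]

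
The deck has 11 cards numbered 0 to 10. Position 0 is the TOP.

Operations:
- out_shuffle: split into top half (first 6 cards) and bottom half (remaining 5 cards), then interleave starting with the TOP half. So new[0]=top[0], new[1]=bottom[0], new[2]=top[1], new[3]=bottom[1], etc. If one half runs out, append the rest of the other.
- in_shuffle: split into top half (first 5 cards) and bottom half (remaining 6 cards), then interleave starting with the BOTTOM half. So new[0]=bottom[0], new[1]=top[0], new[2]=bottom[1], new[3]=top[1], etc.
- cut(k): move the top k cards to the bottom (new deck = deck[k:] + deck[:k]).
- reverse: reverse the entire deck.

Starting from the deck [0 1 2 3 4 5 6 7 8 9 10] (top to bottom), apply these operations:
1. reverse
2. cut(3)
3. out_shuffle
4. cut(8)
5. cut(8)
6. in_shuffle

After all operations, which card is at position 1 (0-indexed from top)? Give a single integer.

After op 1 (reverse): [10 9 8 7 6 5 4 3 2 1 0]
After op 2 (cut(3)): [7 6 5 4 3 2 1 0 10 9 8]
After op 3 (out_shuffle): [7 1 6 0 5 10 4 9 3 8 2]
After op 4 (cut(8)): [3 8 2 7 1 6 0 5 10 4 9]
After op 5 (cut(8)): [10 4 9 3 8 2 7 1 6 0 5]
After op 6 (in_shuffle): [2 10 7 4 1 9 6 3 0 8 5]
Position 1: card 10.

Answer: 10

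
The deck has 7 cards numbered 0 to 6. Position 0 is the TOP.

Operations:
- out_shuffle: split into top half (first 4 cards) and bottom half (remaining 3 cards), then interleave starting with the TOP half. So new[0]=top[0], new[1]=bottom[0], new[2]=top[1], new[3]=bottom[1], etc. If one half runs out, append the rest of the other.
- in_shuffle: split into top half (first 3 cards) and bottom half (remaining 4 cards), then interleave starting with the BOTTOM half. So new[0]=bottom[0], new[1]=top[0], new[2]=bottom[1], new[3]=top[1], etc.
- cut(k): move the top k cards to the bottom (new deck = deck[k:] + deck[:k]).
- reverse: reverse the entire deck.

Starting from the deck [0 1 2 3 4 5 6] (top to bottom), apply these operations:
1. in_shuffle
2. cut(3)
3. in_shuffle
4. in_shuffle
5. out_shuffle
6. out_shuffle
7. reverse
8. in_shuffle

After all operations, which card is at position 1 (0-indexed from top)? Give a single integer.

After op 1 (in_shuffle): [3 0 4 1 5 2 6]
After op 2 (cut(3)): [1 5 2 6 3 0 4]
After op 3 (in_shuffle): [6 1 3 5 0 2 4]
After op 4 (in_shuffle): [5 6 0 1 2 3 4]
After op 5 (out_shuffle): [5 2 6 3 0 4 1]
After op 6 (out_shuffle): [5 0 2 4 6 1 3]
After op 7 (reverse): [3 1 6 4 2 0 5]
After op 8 (in_shuffle): [4 3 2 1 0 6 5]
Position 1: card 3.

Answer: 3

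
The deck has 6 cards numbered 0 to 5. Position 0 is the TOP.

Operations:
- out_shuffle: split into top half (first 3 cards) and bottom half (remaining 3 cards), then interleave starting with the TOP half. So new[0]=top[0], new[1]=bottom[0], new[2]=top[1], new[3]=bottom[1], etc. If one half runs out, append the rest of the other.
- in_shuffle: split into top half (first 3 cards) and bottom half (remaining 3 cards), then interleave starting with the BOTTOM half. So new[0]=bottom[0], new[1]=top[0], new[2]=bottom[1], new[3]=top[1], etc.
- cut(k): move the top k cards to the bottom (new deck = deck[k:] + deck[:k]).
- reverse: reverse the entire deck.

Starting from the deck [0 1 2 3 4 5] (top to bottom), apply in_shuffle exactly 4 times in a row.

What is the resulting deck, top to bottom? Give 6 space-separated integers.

Answer: 3 0 4 1 5 2

Derivation:
After op 1 (in_shuffle): [3 0 4 1 5 2]
After op 2 (in_shuffle): [1 3 5 0 2 4]
After op 3 (in_shuffle): [0 1 2 3 4 5]
After op 4 (in_shuffle): [3 0 4 1 5 2]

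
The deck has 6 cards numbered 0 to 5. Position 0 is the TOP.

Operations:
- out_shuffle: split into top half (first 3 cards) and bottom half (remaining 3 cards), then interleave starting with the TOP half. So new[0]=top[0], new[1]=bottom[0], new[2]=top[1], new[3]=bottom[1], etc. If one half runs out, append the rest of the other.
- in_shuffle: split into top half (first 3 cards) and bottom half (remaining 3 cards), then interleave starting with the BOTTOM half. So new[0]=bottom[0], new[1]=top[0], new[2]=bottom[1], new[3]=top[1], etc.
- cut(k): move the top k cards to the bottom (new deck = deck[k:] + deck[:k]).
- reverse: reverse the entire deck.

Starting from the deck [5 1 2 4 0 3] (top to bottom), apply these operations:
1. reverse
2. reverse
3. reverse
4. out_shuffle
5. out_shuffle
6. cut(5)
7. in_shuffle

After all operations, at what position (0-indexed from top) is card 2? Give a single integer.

Answer: 0

Derivation:
After op 1 (reverse): [3 0 4 2 1 5]
After op 2 (reverse): [5 1 2 4 0 3]
After op 3 (reverse): [3 0 4 2 1 5]
After op 4 (out_shuffle): [3 2 0 1 4 5]
After op 5 (out_shuffle): [3 1 2 4 0 5]
After op 6 (cut(5)): [5 3 1 2 4 0]
After op 7 (in_shuffle): [2 5 4 3 0 1]
Card 2 is at position 0.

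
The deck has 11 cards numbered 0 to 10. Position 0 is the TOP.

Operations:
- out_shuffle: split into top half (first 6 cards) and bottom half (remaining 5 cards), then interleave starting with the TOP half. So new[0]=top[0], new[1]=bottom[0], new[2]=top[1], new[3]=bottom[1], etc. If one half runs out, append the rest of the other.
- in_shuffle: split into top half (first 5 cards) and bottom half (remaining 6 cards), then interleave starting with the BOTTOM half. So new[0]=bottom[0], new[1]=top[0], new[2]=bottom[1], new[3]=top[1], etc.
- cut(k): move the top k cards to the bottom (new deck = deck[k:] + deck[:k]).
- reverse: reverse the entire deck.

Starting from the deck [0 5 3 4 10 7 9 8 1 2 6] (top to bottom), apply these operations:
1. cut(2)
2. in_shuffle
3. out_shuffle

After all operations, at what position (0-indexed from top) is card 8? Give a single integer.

Answer: 0

Derivation:
After op 1 (cut(2)): [3 4 10 7 9 8 1 2 6 0 5]
After op 2 (in_shuffle): [8 3 1 4 2 10 6 7 0 9 5]
After op 3 (out_shuffle): [8 6 3 7 1 0 4 9 2 5 10]
Card 8 is at position 0.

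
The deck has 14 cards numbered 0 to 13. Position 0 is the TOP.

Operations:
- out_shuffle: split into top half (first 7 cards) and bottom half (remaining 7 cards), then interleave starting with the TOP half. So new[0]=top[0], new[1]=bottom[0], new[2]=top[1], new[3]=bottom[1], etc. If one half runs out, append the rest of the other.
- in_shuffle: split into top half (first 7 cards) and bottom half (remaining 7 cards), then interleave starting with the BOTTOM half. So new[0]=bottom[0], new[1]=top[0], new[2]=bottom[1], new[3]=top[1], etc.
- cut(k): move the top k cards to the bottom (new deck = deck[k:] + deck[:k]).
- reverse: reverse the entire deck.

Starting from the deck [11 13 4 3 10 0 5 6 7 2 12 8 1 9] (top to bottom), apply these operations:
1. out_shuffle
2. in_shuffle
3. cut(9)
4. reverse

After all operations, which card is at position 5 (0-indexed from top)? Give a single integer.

After op 1 (out_shuffle): [11 6 13 7 4 2 3 12 10 8 0 1 5 9]
After op 2 (in_shuffle): [12 11 10 6 8 13 0 7 1 4 5 2 9 3]
After op 3 (cut(9)): [4 5 2 9 3 12 11 10 6 8 13 0 7 1]
After op 4 (reverse): [1 7 0 13 8 6 10 11 12 3 9 2 5 4]
Position 5: card 6.

Answer: 6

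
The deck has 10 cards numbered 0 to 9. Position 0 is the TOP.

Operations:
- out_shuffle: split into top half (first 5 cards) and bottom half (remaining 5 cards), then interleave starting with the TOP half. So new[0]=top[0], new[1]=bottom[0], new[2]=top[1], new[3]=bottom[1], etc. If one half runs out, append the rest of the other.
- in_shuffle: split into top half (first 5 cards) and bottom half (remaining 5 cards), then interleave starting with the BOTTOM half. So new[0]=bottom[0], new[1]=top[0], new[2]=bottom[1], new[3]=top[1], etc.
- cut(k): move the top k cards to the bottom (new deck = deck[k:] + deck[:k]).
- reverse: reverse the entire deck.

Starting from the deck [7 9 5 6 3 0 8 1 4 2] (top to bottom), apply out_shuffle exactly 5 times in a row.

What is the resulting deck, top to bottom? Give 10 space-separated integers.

After op 1 (out_shuffle): [7 0 9 8 5 1 6 4 3 2]
After op 2 (out_shuffle): [7 1 0 6 9 4 8 3 5 2]
After op 3 (out_shuffle): [7 4 1 8 0 3 6 5 9 2]
After op 4 (out_shuffle): [7 3 4 6 1 5 8 9 0 2]
After op 5 (out_shuffle): [7 5 3 8 4 9 6 0 1 2]

Answer: 7 5 3 8 4 9 6 0 1 2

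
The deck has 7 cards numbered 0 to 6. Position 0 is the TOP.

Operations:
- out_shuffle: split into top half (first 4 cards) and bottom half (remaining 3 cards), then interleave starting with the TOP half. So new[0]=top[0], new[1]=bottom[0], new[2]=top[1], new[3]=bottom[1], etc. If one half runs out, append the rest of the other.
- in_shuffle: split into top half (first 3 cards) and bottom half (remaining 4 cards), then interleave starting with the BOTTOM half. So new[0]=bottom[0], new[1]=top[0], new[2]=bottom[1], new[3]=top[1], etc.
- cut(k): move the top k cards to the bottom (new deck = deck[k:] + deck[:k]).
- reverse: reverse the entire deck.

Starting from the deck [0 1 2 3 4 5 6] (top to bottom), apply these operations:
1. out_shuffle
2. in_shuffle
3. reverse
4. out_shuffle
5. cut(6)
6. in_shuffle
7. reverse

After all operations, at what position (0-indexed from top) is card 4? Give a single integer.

Answer: 5

Derivation:
After op 1 (out_shuffle): [0 4 1 5 2 6 3]
After op 2 (in_shuffle): [5 0 2 4 6 1 3]
After op 3 (reverse): [3 1 6 4 2 0 5]
After op 4 (out_shuffle): [3 2 1 0 6 5 4]
After op 5 (cut(6)): [4 3 2 1 0 6 5]
After op 6 (in_shuffle): [1 4 0 3 6 2 5]
After op 7 (reverse): [5 2 6 3 0 4 1]
Card 4 is at position 5.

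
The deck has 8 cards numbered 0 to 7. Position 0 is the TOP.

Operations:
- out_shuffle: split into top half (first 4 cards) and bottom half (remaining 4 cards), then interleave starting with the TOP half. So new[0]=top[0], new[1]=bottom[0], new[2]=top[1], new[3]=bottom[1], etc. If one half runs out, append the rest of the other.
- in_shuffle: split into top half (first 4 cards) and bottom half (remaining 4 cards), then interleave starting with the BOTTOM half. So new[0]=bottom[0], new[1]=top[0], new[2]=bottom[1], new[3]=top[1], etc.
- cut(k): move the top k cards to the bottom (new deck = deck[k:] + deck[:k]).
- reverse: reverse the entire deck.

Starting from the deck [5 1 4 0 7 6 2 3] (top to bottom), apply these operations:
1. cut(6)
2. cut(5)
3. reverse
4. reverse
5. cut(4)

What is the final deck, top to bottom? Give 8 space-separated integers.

After op 1 (cut(6)): [2 3 5 1 4 0 7 6]
After op 2 (cut(5)): [0 7 6 2 3 5 1 4]
After op 3 (reverse): [4 1 5 3 2 6 7 0]
After op 4 (reverse): [0 7 6 2 3 5 1 4]
After op 5 (cut(4)): [3 5 1 4 0 7 6 2]

Answer: 3 5 1 4 0 7 6 2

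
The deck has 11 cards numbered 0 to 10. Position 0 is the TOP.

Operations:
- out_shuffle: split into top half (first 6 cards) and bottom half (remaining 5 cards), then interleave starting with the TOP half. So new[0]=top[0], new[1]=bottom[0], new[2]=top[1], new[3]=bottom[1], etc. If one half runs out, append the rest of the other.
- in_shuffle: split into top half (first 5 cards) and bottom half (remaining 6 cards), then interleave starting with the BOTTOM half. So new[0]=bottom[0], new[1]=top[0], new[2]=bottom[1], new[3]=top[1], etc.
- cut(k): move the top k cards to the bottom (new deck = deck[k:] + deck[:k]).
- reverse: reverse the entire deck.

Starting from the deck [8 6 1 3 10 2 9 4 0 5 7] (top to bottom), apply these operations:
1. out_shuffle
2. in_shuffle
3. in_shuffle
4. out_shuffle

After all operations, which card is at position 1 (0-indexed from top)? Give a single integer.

After op 1 (out_shuffle): [8 9 6 4 1 0 3 5 10 7 2]
After op 2 (in_shuffle): [0 8 3 9 5 6 10 4 7 1 2]
After op 3 (in_shuffle): [6 0 10 8 4 3 7 9 1 5 2]
After op 4 (out_shuffle): [6 7 0 9 10 1 8 5 4 2 3]
Position 1: card 7.

Answer: 7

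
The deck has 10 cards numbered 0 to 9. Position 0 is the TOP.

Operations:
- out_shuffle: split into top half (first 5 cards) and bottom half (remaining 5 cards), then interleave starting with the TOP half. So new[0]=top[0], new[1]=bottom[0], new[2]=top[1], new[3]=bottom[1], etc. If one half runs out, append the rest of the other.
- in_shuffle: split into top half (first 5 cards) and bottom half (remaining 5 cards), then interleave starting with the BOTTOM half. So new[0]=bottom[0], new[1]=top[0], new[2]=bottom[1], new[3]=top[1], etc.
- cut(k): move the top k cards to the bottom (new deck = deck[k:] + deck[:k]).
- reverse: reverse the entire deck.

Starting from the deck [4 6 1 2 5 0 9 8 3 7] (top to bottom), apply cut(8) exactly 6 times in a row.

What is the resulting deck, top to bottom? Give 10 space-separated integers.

Answer: 3 7 4 6 1 2 5 0 9 8

Derivation:
After op 1 (cut(8)): [3 7 4 6 1 2 5 0 9 8]
After op 2 (cut(8)): [9 8 3 7 4 6 1 2 5 0]
After op 3 (cut(8)): [5 0 9 8 3 7 4 6 1 2]
After op 4 (cut(8)): [1 2 5 0 9 8 3 7 4 6]
After op 5 (cut(8)): [4 6 1 2 5 0 9 8 3 7]
After op 6 (cut(8)): [3 7 4 6 1 2 5 0 9 8]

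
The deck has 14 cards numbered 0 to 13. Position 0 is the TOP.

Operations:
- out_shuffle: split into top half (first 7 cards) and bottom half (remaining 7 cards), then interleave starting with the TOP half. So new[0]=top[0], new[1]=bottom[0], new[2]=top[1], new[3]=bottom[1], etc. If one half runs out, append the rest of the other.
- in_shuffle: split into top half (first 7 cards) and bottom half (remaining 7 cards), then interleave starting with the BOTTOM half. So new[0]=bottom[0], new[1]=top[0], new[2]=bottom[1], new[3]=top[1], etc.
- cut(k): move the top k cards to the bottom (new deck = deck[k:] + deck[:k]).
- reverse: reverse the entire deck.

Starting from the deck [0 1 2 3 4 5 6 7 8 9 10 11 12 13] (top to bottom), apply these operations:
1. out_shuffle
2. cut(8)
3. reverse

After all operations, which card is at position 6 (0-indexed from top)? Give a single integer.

Answer: 7

Derivation:
After op 1 (out_shuffle): [0 7 1 8 2 9 3 10 4 11 5 12 6 13]
After op 2 (cut(8)): [4 11 5 12 6 13 0 7 1 8 2 9 3 10]
After op 3 (reverse): [10 3 9 2 8 1 7 0 13 6 12 5 11 4]
Position 6: card 7.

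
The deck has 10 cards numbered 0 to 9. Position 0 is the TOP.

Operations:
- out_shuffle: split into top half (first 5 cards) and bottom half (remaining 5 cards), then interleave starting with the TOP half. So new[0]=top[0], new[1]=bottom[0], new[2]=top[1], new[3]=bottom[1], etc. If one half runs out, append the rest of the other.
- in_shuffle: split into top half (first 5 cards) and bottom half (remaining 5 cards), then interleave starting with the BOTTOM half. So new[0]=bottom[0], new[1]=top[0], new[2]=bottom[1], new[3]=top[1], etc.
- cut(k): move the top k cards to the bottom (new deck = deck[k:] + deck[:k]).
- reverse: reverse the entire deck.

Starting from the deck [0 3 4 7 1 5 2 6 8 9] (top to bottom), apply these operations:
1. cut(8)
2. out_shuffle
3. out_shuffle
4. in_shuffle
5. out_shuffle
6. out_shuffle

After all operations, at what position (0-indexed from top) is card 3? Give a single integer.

After op 1 (cut(8)): [8 9 0 3 4 7 1 5 2 6]
After op 2 (out_shuffle): [8 7 9 1 0 5 3 2 4 6]
After op 3 (out_shuffle): [8 5 7 3 9 2 1 4 0 6]
After op 4 (in_shuffle): [2 8 1 5 4 7 0 3 6 9]
After op 5 (out_shuffle): [2 7 8 0 1 3 5 6 4 9]
After op 6 (out_shuffle): [2 3 7 5 8 6 0 4 1 9]
Card 3 is at position 1.

Answer: 1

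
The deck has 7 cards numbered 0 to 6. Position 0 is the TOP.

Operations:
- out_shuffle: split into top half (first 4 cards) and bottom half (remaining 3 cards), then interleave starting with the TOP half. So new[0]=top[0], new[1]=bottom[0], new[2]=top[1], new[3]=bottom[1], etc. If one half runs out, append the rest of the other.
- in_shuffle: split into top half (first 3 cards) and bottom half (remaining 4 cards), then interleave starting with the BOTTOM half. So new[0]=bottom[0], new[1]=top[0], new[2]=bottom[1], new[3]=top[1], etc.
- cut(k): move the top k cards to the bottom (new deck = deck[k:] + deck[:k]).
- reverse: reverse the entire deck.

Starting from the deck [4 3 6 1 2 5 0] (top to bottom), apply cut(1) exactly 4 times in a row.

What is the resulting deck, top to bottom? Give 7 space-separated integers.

Answer: 2 5 0 4 3 6 1

Derivation:
After op 1 (cut(1)): [3 6 1 2 5 0 4]
After op 2 (cut(1)): [6 1 2 5 0 4 3]
After op 3 (cut(1)): [1 2 5 0 4 3 6]
After op 4 (cut(1)): [2 5 0 4 3 6 1]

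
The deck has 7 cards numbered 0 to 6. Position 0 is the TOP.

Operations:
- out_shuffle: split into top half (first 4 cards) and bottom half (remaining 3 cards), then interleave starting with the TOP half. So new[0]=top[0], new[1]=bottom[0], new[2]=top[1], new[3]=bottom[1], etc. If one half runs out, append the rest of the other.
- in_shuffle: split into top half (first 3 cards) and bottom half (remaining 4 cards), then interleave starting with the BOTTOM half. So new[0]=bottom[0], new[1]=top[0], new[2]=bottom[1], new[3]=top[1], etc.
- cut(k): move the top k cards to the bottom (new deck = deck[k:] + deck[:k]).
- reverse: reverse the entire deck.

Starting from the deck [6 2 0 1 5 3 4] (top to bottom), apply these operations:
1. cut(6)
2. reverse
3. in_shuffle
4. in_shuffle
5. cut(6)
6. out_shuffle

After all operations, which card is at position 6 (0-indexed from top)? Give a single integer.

After op 1 (cut(6)): [4 6 2 0 1 5 3]
After op 2 (reverse): [3 5 1 0 2 6 4]
After op 3 (in_shuffle): [0 3 2 5 6 1 4]
After op 4 (in_shuffle): [5 0 6 3 1 2 4]
After op 5 (cut(6)): [4 5 0 6 3 1 2]
After op 6 (out_shuffle): [4 3 5 1 0 2 6]
Position 6: card 6.

Answer: 6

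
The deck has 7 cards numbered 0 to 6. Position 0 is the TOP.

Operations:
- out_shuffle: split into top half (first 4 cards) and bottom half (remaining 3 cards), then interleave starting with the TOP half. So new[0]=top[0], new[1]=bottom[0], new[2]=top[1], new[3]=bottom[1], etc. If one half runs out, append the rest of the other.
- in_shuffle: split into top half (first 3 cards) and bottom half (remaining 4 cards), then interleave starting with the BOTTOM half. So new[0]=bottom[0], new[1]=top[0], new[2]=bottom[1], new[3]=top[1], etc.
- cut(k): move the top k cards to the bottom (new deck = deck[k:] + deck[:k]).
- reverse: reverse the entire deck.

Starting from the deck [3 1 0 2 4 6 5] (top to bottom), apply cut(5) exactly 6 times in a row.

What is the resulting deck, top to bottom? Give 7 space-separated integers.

After op 1 (cut(5)): [6 5 3 1 0 2 4]
After op 2 (cut(5)): [2 4 6 5 3 1 0]
After op 3 (cut(5)): [1 0 2 4 6 5 3]
After op 4 (cut(5)): [5 3 1 0 2 4 6]
After op 5 (cut(5)): [4 6 5 3 1 0 2]
After op 6 (cut(5)): [0 2 4 6 5 3 1]

Answer: 0 2 4 6 5 3 1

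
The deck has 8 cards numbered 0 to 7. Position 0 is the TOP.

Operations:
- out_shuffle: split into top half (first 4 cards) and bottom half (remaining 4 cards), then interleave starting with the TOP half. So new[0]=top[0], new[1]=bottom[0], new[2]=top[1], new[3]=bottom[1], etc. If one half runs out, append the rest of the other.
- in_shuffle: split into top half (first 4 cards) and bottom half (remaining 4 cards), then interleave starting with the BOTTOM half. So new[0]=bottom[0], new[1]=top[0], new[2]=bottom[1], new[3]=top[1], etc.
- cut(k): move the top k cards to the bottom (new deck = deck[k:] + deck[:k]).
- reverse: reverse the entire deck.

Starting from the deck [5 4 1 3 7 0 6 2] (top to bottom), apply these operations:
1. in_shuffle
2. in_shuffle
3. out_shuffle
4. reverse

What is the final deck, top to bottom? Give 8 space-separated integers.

After op 1 (in_shuffle): [7 5 0 4 6 1 2 3]
After op 2 (in_shuffle): [6 7 1 5 2 0 3 4]
After op 3 (out_shuffle): [6 2 7 0 1 3 5 4]
After op 4 (reverse): [4 5 3 1 0 7 2 6]

Answer: 4 5 3 1 0 7 2 6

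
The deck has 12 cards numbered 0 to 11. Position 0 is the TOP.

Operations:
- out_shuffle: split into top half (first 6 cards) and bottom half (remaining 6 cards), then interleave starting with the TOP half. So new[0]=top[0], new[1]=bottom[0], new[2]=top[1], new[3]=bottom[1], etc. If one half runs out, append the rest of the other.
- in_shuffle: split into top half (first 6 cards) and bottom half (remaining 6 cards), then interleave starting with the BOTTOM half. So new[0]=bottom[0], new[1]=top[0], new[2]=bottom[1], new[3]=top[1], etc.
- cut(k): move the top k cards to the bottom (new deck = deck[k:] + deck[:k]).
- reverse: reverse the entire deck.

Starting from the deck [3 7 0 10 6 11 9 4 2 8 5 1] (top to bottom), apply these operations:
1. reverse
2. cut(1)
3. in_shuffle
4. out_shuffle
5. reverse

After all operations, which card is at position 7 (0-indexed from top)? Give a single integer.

Answer: 10

Derivation:
After op 1 (reverse): [1 5 8 2 4 9 11 6 10 0 7 3]
After op 2 (cut(1)): [5 8 2 4 9 11 6 10 0 7 3 1]
After op 3 (in_shuffle): [6 5 10 8 0 2 7 4 3 9 1 11]
After op 4 (out_shuffle): [6 7 5 4 10 3 8 9 0 1 2 11]
After op 5 (reverse): [11 2 1 0 9 8 3 10 4 5 7 6]
Position 7: card 10.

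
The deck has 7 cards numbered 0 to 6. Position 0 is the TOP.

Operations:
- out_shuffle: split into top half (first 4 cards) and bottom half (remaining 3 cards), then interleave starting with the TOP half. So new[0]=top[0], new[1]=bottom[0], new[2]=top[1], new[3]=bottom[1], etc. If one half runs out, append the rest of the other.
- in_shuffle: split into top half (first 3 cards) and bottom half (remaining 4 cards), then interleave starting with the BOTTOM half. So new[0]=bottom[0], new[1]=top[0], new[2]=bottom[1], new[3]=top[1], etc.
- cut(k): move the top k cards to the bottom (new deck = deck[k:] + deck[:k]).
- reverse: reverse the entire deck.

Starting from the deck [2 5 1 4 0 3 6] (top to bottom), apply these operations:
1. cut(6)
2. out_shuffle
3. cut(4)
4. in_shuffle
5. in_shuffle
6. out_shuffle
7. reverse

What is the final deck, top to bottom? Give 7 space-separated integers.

Answer: 5 0 2 4 6 1 3

Derivation:
After op 1 (cut(6)): [6 2 5 1 4 0 3]
After op 2 (out_shuffle): [6 4 2 0 5 3 1]
After op 3 (cut(4)): [5 3 1 6 4 2 0]
After op 4 (in_shuffle): [6 5 4 3 2 1 0]
After op 5 (in_shuffle): [3 6 2 5 1 4 0]
After op 6 (out_shuffle): [3 1 6 4 2 0 5]
After op 7 (reverse): [5 0 2 4 6 1 3]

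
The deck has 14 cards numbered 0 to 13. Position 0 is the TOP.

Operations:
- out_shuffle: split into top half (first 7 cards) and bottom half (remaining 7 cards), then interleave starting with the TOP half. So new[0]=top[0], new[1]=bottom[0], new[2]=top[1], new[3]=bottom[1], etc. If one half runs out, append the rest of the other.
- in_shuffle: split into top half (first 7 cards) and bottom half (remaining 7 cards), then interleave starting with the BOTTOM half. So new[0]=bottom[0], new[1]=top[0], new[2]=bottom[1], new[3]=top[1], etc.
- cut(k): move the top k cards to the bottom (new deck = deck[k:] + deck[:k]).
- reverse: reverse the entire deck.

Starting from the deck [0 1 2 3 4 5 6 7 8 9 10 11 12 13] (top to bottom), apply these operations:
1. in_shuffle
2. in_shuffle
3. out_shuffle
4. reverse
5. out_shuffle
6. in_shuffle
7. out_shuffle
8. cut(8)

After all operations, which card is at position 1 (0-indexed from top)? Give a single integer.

After op 1 (in_shuffle): [7 0 8 1 9 2 10 3 11 4 12 5 13 6]
After op 2 (in_shuffle): [3 7 11 0 4 8 12 1 5 9 13 2 6 10]
After op 3 (out_shuffle): [3 1 7 5 11 9 0 13 4 2 8 6 12 10]
After op 4 (reverse): [10 12 6 8 2 4 13 0 9 11 5 7 1 3]
After op 5 (out_shuffle): [10 0 12 9 6 11 8 5 2 7 4 1 13 3]
After op 6 (in_shuffle): [5 10 2 0 7 12 4 9 1 6 13 11 3 8]
After op 7 (out_shuffle): [5 9 10 1 2 6 0 13 7 11 12 3 4 8]
After op 8 (cut(8)): [7 11 12 3 4 8 5 9 10 1 2 6 0 13]
Position 1: card 11.

Answer: 11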